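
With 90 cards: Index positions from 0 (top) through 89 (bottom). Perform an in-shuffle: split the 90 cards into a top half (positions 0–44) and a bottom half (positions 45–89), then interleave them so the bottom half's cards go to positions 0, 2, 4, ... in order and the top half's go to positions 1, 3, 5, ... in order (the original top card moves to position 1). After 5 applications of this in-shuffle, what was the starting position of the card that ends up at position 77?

64

Work backwards from position 77, undoing one in-shuffle at a time:
77 ← 38 ← 64 ← 77 ← 38 ← 64
So the card now at position 77 started at position 64.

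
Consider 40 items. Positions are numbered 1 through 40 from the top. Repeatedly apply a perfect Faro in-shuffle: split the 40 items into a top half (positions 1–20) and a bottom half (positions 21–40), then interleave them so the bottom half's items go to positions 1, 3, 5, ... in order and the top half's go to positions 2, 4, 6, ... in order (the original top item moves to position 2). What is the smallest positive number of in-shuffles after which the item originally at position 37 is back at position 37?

20

Follow position 37 under repeated in-shuffles:
37 → 33 → 25 → 9 → 18 → 36 → 31 → 21 → 1 → 2 → 4 → 8 → 16 → 32 → 23 → 5 → 10 → 20 → 40 → 39 → 37
It first returns after 20 in-shuffles.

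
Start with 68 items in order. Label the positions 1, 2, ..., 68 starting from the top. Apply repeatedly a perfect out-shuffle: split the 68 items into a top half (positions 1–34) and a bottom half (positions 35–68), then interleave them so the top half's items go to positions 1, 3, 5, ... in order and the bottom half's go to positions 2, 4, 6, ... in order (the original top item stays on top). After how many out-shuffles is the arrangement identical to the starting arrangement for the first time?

The out-shuffle permutes the 68 positions with cycle lengths [1, 1, 66].
Every item is home exactly when every cycle has completed a whole number of laps, i.e. after lcm(1, 66) = 66 out-shuffles.

66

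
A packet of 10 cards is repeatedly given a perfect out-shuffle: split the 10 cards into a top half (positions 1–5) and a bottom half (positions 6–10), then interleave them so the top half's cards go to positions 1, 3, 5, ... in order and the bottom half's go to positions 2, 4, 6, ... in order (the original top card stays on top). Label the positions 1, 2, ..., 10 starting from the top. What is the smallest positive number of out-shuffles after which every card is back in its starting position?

6

The out-shuffle permutes the 10 positions with cycle lengths [1, 1, 2, 6].
Every card is home exactly when every cycle has completed a whole number of laps, i.e. after lcm(1, 2, 6) = 6 out-shuffles.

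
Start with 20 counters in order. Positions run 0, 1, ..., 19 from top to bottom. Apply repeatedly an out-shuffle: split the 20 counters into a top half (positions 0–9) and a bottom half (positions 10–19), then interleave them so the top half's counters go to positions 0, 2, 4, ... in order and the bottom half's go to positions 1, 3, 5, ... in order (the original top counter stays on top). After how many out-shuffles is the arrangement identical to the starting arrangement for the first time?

The out-shuffle permutes the 20 positions with cycle lengths [1, 1, 18].
Every counter is home exactly when every cycle has completed a whole number of laps, i.e. after lcm(1, 18) = 18 out-shuffles.

18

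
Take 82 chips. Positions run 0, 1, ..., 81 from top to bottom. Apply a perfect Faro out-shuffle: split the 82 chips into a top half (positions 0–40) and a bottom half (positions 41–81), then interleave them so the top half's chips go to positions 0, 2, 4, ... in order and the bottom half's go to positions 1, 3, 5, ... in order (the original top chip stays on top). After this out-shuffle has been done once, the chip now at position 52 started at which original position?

Work backwards from position 52, undoing one out-shuffle at a time:
52 ← 26
So the chip now at position 52 started at position 26.

26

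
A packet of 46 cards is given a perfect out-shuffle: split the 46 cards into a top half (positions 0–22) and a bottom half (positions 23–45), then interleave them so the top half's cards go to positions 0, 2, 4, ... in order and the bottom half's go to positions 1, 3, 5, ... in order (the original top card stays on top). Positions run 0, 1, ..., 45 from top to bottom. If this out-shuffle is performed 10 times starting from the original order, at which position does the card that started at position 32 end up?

8

Track the card's position through each out-shuffle:
32 → 19 → 38 → 31 → 17 → 34 → 23 → 1 → 2 → 4 → 8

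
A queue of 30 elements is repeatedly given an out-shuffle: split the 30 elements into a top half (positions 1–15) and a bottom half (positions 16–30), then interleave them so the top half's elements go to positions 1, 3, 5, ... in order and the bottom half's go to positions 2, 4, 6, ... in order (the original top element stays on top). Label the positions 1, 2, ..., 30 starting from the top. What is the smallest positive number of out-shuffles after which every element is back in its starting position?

28

The out-shuffle permutes the 30 positions with cycle lengths [1, 1, 28].
Every element is home exactly when every cycle has completed a whole number of laps, i.e. after lcm(1, 28) = 28 out-shuffles.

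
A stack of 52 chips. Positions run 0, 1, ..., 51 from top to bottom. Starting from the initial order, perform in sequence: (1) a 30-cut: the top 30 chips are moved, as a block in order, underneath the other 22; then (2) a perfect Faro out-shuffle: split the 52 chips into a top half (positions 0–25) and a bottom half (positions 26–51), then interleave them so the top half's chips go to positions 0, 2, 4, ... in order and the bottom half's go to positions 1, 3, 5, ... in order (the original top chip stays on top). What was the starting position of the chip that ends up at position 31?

19

Undo the operations in reverse order, starting from position 31:
  undo op 2 (out-shuffle, from bottom half): 31 ← 41
  undo op 1 (cut 30): 41 ← 19
So the chip at position 31 came from original position 19.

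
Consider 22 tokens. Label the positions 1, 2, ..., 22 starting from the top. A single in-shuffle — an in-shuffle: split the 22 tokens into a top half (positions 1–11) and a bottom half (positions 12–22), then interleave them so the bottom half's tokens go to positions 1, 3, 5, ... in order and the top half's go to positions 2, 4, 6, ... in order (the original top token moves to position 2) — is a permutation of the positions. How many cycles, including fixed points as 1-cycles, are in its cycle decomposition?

2

Trace each unvisited position around until it returns:
(1 2 4 8 16 9 ... len 11) (5 10 20 17 11 22 ... len 11)
2 cycles in total.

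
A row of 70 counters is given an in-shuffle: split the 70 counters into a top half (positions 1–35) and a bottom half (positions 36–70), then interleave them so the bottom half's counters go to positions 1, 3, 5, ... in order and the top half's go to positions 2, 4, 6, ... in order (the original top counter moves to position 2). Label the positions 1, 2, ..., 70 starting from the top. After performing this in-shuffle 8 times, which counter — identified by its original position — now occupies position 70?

Work backwards from position 70, undoing one in-shuffle at a time:
70 ← 35 ← 53 ← 62 ← 31 ← 51 ← 61 ← 66 ← 33
So the counter now at position 70 started at position 33.

33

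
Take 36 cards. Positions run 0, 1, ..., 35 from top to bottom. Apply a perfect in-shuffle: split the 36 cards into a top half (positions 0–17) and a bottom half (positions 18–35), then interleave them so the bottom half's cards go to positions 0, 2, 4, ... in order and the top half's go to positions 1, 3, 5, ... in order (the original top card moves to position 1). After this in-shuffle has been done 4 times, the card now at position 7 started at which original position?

18

Work backwards from position 7, undoing one in-shuffle at a time:
7 ← 3 ← 1 ← 0 ← 18
So the card now at position 7 started at position 18.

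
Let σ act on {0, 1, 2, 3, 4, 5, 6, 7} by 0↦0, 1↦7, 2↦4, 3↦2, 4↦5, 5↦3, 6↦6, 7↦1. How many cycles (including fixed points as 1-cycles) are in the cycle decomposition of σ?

Cycle decomposition: (0) (1 7) (2 4 5 3) (6).
4 cycles.

4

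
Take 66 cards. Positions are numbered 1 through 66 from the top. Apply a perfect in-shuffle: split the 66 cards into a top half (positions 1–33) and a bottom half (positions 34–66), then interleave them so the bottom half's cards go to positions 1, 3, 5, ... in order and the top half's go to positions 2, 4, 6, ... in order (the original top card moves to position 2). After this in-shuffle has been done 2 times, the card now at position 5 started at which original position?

Work backwards from position 5, undoing one in-shuffle at a time:
5 ← 36 ← 18
So the card now at position 5 started at position 18.

18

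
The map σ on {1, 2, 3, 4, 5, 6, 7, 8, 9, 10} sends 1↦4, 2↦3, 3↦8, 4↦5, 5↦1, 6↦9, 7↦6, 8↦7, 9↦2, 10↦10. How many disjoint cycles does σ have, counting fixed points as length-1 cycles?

3

Cycle decomposition: (1 4 5) (2 3 8 7 6 9) (10).
3 cycles.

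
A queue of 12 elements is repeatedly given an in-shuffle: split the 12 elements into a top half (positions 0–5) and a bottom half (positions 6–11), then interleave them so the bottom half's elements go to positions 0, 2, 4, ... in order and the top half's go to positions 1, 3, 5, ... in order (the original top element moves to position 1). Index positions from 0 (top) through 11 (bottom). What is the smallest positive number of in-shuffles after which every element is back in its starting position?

The in-shuffle permutes the 12 positions with cycle lengths [12].
Every element is home exactly when every cycle has completed a whole number of laps, i.e. after lcm(12) = 12 in-shuffles.

12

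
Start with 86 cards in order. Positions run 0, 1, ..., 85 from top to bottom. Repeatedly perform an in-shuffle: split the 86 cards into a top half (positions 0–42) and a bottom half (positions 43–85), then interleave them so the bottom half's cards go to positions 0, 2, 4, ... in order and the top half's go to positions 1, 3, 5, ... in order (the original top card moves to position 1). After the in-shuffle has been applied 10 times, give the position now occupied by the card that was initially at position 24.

Track the card's position through each in-shuffle:
24 → 49 → 12 → 25 → 51 → 16 → 33 → 67 → 48 → 10 → 21

21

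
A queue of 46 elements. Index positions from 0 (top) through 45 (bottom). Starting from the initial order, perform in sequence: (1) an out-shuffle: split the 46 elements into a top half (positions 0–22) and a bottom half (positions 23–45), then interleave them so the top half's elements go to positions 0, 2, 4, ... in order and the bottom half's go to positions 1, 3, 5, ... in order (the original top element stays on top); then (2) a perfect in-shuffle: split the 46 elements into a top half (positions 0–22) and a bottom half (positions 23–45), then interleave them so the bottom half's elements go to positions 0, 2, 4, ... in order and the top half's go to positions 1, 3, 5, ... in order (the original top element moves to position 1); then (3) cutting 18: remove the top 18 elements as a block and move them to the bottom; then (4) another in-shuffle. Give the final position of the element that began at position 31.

Track the element from position 31 forward through each operation:
  after op 1 (out-shuffle): 31 → 17
  after op 2 (in-shuffle): 17 → 35
  after op 3 (cut 18): 35 → 17
  after op 4 (in-shuffle): 17 → 35

35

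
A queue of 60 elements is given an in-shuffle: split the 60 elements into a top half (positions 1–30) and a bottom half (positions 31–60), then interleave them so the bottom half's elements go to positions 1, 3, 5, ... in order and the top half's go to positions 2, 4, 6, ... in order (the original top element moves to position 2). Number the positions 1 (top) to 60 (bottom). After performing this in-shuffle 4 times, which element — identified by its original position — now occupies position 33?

Work backwards from position 33, undoing one in-shuffle at a time:
33 ← 47 ← 54 ← 27 ← 44
So the element now at position 33 started at position 44.

44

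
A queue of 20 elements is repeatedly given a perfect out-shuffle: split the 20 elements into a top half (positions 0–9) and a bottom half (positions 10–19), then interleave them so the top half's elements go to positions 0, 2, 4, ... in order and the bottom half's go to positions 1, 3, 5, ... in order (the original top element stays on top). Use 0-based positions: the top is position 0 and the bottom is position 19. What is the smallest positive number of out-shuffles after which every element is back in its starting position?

18

The out-shuffle permutes the 20 positions with cycle lengths [1, 1, 18].
Every element is home exactly when every cycle has completed a whole number of laps, i.e. after lcm(1, 18) = 18 out-shuffles.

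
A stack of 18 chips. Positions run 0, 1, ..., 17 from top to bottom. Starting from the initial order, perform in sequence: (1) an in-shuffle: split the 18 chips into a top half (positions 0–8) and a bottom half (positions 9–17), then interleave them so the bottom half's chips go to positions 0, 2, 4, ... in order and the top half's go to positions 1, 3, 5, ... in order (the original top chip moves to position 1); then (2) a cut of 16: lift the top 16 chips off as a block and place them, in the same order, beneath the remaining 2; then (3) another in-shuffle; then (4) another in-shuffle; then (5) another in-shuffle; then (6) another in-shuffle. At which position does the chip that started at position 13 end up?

4

Track the chip from position 13 forward through each operation:
  after op 1 (in-shuffle): 13 → 8
  after op 2 (cut 16): 8 → 10
  after op 3 (in-shuffle): 10 → 2
  after op 4 (in-shuffle): 2 → 5
  after op 5 (in-shuffle): 5 → 11
  after op 6 (in-shuffle): 11 → 4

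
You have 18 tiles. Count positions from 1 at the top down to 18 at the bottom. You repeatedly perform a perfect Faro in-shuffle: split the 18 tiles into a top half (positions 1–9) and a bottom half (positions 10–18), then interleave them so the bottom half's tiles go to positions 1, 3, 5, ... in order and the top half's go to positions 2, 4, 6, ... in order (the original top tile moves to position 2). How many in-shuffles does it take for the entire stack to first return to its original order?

The in-shuffle permutes the 18 positions with cycle lengths [18].
Every tile is home exactly when every cycle has completed a whole number of laps, i.e. after lcm(18) = 18 in-shuffles.

18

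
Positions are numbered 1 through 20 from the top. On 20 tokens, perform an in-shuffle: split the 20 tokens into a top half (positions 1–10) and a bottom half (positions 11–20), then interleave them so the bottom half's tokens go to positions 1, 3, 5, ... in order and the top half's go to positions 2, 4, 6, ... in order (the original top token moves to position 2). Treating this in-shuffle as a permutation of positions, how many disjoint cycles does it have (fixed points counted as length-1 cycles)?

5

Trace each unvisited position around until it returns:
(1 2 4 8 16 11) (3 6 12) (5 10 20 19 17 13) (7 14) (9 18 15)
5 cycles in total.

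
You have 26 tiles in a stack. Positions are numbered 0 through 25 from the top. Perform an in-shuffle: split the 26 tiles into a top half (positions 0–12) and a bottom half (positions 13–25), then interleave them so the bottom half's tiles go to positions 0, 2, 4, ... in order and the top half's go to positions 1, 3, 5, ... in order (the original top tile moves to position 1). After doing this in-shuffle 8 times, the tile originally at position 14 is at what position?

5

Track the tile's position through each in-shuffle:
14 → 2 → 5 → 11 → 23 → 20 → 14 → 2 → 5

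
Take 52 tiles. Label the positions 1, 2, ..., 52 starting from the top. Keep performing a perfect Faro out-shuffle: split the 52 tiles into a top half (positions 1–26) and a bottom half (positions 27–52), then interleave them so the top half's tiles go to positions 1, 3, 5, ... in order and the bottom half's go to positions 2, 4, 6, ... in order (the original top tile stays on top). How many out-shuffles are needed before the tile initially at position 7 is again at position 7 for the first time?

Follow position 7 under repeated out-shuffles:
7 → 13 → 25 → 49 → 46 → 40 → 28 → 4 → 7
It first returns after 8 out-shuffles.

8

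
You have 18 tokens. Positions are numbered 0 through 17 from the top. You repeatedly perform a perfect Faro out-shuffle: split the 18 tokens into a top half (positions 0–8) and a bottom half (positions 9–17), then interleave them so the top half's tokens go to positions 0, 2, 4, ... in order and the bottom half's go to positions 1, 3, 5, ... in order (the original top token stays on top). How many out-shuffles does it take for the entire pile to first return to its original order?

The out-shuffle permutes the 18 positions with cycle lengths [1, 1, 8, 8].
Every token is home exactly when every cycle has completed a whole number of laps, i.e. after lcm(1, 8) = 8 out-shuffles.

8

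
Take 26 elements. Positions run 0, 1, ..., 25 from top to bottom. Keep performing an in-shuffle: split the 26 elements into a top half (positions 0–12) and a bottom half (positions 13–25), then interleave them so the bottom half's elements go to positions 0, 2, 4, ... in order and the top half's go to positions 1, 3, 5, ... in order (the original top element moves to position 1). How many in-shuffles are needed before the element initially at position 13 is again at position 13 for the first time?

Follow position 13 under repeated in-shuffles:
13 → 0 → 1 → 3 → 7 → 15 → 4 → 9 → 19 → 12 → 25 → 24 → 22 → 18 → 10 → 21 → 16 → 6 → 13
It first returns after 18 in-shuffles.

18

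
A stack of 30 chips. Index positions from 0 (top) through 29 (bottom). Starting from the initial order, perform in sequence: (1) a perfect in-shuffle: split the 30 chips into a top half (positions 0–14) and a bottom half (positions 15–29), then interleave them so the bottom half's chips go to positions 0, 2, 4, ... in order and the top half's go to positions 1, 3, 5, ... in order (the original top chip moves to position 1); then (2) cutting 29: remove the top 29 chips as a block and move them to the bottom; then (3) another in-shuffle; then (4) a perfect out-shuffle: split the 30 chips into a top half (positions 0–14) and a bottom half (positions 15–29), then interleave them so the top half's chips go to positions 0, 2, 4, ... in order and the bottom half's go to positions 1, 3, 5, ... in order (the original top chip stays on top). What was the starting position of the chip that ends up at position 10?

Undo the operations in reverse order, starting from position 10:
  undo op 4 (out-shuffle, from top half): 10 ← 5
  undo op 3 (in-shuffle, from top half): 5 ← 2
  undo op 2 (cut 29): 2 ← 1
  undo op 1 (in-shuffle, from top half): 1 ← 0
So the chip at position 10 came from original position 0.

0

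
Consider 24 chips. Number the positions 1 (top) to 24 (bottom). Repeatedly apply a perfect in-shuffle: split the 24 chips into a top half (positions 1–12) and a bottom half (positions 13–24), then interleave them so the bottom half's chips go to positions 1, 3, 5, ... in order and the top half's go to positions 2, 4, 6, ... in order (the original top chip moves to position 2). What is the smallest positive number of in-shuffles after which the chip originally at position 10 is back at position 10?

4

Follow position 10 under repeated in-shuffles:
10 → 20 → 15 → 5 → 10
It first returns after 4 in-shuffles.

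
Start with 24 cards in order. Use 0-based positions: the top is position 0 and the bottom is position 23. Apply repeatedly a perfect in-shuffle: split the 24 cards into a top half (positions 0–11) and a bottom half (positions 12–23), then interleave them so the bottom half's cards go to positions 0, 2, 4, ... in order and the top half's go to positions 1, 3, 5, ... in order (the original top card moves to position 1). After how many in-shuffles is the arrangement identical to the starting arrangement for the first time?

The in-shuffle permutes the 24 positions with cycle lengths [4, 20].
Every card is home exactly when every cycle has completed a whole number of laps, i.e. after lcm(4, 20) = 20 in-shuffles.

20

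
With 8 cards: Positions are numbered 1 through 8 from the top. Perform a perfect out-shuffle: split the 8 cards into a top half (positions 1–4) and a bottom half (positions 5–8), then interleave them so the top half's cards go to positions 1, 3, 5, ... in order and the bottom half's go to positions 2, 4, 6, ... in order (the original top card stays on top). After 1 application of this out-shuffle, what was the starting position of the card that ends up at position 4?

6

Work backwards from position 4, undoing one out-shuffle at a time:
4 ← 6
So the card now at position 4 started at position 6.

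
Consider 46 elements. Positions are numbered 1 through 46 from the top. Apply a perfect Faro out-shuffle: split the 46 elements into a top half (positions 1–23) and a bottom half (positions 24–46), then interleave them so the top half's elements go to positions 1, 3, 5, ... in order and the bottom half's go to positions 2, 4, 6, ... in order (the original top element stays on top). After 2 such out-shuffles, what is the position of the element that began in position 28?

19

Track the element's position through each out-shuffle:
28 → 10 → 19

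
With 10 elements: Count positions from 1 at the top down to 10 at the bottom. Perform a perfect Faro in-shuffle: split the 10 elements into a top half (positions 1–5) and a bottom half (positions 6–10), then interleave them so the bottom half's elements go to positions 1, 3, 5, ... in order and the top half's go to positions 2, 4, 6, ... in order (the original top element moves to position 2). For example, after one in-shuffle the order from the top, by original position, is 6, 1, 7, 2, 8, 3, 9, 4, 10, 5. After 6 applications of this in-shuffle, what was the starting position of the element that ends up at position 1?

5

Work backwards from position 1, undoing one in-shuffle at a time:
1 ← 6 ← 3 ← 7 ← 9 ← 10 ← 5
So the element now at position 1 started at position 5.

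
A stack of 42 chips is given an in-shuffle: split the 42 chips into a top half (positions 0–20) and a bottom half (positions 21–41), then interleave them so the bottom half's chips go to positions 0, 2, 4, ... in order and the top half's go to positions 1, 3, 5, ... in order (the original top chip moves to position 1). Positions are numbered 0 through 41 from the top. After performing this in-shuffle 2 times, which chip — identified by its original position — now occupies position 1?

Work backwards from position 1, undoing one in-shuffle at a time:
1 ← 0 ← 21
So the chip now at position 1 started at position 21.

21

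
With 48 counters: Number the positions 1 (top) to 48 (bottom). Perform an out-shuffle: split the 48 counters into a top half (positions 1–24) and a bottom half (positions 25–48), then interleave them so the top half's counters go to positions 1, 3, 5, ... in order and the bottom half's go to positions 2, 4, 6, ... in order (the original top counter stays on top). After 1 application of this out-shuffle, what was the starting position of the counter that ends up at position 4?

26

Work backwards from position 4, undoing one out-shuffle at a time:
4 ← 26
So the counter now at position 4 started at position 26.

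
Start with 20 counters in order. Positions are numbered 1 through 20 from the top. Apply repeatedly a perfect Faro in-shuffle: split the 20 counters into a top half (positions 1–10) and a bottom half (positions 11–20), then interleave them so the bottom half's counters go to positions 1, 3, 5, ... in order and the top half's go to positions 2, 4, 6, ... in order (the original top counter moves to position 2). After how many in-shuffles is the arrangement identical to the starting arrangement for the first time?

6

The in-shuffle permutes the 20 positions with cycle lengths [2, 3, 3, 6, 6].
Every counter is home exactly when every cycle has completed a whole number of laps, i.e. after lcm(2, 3, 6) = 6 in-shuffles.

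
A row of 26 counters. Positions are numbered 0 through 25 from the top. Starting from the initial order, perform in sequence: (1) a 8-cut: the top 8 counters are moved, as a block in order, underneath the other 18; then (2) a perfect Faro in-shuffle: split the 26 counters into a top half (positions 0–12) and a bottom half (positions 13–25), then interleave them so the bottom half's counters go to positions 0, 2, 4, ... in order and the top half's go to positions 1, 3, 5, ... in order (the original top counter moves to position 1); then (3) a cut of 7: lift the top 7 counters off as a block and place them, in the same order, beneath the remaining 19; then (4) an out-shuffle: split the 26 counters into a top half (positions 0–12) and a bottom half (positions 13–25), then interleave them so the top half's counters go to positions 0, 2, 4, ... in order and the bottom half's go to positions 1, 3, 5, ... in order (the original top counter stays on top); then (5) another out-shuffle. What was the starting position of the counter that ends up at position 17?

Undo the operations in reverse order, starting from position 17:
  undo op 5 (out-shuffle, from bottom half): 17 ← 21
  undo op 4 (out-shuffle, from bottom half): 21 ← 23
  undo op 3 (cut 7): 23 ← 4
  undo op 2 (in-shuffle, from bottom half): 4 ← 15
  undo op 1 (cut 8): 15 ← 23
So the counter at position 17 came from original position 23.

23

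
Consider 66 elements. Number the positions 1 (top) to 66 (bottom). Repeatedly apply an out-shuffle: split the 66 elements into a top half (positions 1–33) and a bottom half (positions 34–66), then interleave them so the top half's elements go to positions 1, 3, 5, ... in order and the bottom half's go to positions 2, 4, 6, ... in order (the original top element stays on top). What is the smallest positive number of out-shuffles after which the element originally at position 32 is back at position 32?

12

Follow position 32 under repeated out-shuffles:
32 → 63 → 60 → 54 → 42 → 18 → 35 → 4 → 7 → 13 → 25 → 49 → 32
It first returns after 12 out-shuffles.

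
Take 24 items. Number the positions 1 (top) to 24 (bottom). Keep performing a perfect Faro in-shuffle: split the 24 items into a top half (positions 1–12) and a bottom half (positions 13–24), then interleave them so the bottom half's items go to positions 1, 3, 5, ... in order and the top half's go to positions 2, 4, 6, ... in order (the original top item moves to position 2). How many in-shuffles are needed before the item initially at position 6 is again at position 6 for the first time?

20

Follow position 6 under repeated in-shuffles:
6 → 12 → 24 → 23 → 21 → 17 → 9 → 18 → 11 → 22 → 19 → 13 → 1 → 2 → 4 → 8 → 16 → 7 → 14 → 3 → 6
It first returns after 20 in-shuffles.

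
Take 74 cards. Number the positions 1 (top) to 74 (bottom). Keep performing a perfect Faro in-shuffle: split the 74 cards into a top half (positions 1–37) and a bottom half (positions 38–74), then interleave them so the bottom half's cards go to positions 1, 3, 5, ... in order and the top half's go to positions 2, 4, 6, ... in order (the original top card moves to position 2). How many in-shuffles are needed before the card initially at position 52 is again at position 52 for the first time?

Follow position 52 under repeated in-shuffles:
52 → 29 → 58 → 41 → 7 → 14 → 28 → 56 → 37 → 74 → 73 → 71 → 67 → 59 → 43 → 11 → 22 → 44 → 13 → 26 → 52
It first returns after 20 in-shuffles.

20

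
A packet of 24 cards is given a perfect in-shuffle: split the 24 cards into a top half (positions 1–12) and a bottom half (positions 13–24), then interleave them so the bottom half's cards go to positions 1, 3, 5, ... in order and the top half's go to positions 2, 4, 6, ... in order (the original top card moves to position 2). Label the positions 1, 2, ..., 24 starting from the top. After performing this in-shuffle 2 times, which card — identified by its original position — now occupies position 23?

Work backwards from position 23, undoing one in-shuffle at a time:
23 ← 24 ← 12
So the card now at position 23 started at position 12.

12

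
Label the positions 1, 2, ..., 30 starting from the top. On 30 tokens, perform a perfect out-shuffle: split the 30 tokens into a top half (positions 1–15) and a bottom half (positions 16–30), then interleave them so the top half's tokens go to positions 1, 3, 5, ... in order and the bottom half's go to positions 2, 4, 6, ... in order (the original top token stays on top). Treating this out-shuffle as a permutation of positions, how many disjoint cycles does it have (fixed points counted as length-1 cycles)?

Trace each unvisited position around until it returns:
(1) (2 3 5 9 17 4 ... len 28) (30)
3 cycles in total.

3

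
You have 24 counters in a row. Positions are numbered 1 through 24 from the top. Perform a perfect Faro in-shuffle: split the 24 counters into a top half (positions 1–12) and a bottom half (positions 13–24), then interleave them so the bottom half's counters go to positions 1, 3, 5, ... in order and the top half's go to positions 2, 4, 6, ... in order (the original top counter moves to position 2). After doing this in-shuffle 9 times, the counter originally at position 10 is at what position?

20

Track the counter's position through each in-shuffle:
10 → 20 → 15 → 5 → 10 → 20 → 15 → 5 → 10 → 20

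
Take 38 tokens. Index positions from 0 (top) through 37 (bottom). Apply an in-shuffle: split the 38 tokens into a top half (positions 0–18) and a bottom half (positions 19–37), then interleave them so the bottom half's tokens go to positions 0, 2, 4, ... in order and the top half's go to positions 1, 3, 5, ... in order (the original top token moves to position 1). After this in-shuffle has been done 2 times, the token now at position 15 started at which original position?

Work backwards from position 15, undoing one in-shuffle at a time:
15 ← 7 ← 3
So the token now at position 15 started at position 3.

3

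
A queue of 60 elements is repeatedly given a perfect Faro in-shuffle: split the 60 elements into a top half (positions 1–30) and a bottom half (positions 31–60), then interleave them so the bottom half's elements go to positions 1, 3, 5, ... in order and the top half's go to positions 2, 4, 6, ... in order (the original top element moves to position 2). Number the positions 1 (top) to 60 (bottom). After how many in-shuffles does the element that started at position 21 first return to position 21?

Follow position 21 under repeated in-shuffles:
21 → 42 → 23 → 46 → 31 → 1 → 2 → 4 → ... → 21 (length 60)
It first returns after 60 in-shuffles.

60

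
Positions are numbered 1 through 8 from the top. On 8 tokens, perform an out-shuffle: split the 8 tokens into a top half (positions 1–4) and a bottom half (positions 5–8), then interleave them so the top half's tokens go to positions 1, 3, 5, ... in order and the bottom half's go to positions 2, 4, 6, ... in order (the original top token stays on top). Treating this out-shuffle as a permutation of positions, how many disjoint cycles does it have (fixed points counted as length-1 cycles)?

4

Trace each unvisited position around until it returns:
(1) (2 3 5) (4 7 6) (8)
4 cycles in total.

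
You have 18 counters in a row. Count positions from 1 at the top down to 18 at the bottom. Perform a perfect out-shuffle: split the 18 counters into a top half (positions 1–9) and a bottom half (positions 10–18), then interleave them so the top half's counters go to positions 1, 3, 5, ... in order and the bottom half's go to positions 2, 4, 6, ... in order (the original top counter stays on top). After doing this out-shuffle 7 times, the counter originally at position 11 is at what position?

6

Track the counter's position through each out-shuffle:
11 → 4 → 7 → 13 → 8 → 15 → 12 → 6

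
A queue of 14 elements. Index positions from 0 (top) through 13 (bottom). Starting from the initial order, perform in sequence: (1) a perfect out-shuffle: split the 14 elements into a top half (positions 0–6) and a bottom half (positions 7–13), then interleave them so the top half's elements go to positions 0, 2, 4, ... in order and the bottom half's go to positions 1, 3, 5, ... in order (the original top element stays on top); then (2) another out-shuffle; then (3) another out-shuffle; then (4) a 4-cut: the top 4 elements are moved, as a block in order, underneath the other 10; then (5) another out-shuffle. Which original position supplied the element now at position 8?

1

Undo the operations in reverse order, starting from position 8:
  undo op 5 (out-shuffle, from top half): 8 ← 4
  undo op 4 (cut 4): 4 ← 8
  undo op 3 (out-shuffle, from top half): 8 ← 4
  undo op 2 (out-shuffle, from top half): 4 ← 2
  undo op 1 (out-shuffle, from top half): 2 ← 1
So the element at position 8 came from original position 1.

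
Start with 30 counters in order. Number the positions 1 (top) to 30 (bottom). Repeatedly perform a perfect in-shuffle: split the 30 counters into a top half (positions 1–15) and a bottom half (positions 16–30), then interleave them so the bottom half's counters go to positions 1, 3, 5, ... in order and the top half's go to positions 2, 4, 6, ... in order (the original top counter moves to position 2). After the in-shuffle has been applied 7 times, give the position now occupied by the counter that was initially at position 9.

5

Track the counter's position through each in-shuffle:
9 → 18 → 5 → 10 → 20 → 9 → 18 → 5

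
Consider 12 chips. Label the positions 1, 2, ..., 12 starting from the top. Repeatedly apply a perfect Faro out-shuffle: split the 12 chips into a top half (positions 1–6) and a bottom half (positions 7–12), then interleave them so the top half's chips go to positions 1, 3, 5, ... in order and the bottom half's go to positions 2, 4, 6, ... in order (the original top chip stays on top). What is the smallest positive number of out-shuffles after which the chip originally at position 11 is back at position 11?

Follow position 11 under repeated out-shuffles:
11 → 10 → 8 → 4 → 7 → 2 → 3 → 5 → 9 → 6 → 11
It first returns after 10 out-shuffles.

10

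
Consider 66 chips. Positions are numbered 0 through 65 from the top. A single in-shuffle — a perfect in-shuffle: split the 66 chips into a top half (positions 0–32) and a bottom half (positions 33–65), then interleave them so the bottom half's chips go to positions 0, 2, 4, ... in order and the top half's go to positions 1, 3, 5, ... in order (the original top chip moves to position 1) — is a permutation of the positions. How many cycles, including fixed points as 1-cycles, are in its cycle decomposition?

1

Trace each unvisited position around until it returns:
(0 1 3 7 15 31 ... len 66)
1 cycle in total.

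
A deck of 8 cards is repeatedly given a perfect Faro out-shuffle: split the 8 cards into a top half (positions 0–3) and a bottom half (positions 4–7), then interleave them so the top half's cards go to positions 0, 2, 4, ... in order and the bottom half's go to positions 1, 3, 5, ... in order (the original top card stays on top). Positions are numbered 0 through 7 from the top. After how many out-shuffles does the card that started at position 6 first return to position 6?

Follow position 6 under repeated out-shuffles:
6 → 5 → 3 → 6
It first returns after 3 out-shuffles.

3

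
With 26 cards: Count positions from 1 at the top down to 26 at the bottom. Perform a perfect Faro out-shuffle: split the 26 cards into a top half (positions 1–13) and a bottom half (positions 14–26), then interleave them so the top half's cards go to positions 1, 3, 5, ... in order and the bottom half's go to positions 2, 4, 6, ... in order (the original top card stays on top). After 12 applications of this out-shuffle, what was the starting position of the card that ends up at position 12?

17

Work backwards from position 12, undoing one out-shuffle at a time:
12 ← 19 ← 10 ← 18 ← 22 ← 24 ← 25 ← 13 ← 7 ← 4 ← 15 ← 8 ← 17
So the card now at position 12 started at position 17.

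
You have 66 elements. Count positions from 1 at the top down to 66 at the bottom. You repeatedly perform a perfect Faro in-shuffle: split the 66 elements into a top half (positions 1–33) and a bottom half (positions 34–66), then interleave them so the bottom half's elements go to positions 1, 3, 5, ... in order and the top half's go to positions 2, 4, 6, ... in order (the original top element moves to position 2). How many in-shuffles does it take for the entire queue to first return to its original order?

66

The in-shuffle permutes the 66 positions with cycle lengths [66].
Every element is home exactly when every cycle has completed a whole number of laps, i.e. after lcm(66) = 66 in-shuffles.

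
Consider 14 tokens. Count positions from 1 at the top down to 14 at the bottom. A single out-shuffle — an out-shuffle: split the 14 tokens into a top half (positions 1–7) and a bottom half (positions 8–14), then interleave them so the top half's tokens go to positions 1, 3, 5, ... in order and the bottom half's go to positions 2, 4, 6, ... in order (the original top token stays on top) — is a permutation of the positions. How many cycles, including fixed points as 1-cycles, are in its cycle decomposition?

Trace each unvisited position around until it returns:
(1) (2 3 5 9 4 7 ... len 12) (14)
3 cycles in total.

3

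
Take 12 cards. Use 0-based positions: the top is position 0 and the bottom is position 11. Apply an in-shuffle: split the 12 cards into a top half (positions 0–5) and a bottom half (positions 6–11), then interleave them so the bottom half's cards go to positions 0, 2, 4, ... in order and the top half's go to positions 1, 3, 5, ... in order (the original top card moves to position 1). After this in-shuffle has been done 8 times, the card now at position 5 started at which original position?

4

Work backwards from position 5, undoing one in-shuffle at a time:
5 ← 2 ← 7 ← 3 ← 1 ← 0 ← 6 ← 9 ← 4
So the card now at position 5 started at position 4.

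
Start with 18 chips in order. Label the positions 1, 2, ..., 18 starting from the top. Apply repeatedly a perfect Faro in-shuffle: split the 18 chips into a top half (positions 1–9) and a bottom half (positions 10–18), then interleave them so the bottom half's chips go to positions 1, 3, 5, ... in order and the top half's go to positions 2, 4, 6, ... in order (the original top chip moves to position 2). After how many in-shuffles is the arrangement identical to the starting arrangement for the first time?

18

The in-shuffle permutes the 18 positions with cycle lengths [18].
Every chip is home exactly when every cycle has completed a whole number of laps, i.e. after lcm(18) = 18 in-shuffles.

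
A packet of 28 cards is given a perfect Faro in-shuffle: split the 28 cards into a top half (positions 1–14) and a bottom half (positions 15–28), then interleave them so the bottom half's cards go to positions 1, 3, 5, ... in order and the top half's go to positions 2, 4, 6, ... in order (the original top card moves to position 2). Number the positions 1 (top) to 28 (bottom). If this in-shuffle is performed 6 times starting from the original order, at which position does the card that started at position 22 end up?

Track the card's position through each in-shuffle:
22 → 15 → 1 → 2 → 4 → 8 → 16

16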